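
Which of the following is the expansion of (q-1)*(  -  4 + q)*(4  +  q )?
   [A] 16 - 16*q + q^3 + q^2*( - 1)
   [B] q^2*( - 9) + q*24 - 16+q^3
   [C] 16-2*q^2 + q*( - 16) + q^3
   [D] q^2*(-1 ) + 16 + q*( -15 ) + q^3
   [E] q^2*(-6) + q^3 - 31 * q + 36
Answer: A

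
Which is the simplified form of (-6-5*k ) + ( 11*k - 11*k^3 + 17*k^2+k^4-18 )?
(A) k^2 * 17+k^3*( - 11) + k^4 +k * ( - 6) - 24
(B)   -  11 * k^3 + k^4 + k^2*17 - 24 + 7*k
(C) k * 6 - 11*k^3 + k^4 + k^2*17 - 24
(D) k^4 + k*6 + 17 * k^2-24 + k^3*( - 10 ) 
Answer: C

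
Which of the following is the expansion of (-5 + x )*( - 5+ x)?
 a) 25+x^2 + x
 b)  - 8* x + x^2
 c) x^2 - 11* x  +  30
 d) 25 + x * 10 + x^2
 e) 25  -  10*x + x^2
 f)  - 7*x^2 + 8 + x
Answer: e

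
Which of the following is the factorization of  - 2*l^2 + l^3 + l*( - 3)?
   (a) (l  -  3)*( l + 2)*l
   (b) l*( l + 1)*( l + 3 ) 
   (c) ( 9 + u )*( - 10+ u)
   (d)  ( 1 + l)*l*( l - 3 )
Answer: d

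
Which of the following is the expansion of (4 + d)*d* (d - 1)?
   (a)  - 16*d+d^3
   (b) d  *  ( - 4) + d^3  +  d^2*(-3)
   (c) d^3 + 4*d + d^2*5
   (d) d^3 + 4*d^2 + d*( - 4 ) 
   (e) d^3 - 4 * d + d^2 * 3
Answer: e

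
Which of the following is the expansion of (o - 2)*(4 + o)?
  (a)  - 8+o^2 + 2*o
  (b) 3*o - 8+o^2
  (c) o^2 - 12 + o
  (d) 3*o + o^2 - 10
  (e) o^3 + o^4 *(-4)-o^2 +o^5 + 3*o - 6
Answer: a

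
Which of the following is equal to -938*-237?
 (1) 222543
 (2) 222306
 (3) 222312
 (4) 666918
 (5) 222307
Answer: 2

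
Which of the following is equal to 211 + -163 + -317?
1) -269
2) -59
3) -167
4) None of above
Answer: 1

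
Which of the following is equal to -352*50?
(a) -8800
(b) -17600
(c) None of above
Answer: b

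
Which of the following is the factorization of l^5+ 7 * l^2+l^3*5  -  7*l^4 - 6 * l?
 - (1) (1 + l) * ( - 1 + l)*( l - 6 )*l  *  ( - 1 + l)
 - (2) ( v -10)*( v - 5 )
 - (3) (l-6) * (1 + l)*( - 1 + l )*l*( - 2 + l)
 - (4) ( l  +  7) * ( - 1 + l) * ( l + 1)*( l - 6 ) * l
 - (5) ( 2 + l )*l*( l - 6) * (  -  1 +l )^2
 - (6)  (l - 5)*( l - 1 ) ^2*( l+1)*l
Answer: 1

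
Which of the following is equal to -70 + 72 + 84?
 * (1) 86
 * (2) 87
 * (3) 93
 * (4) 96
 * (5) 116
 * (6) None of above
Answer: 1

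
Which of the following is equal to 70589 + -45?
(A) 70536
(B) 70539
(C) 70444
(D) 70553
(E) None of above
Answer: E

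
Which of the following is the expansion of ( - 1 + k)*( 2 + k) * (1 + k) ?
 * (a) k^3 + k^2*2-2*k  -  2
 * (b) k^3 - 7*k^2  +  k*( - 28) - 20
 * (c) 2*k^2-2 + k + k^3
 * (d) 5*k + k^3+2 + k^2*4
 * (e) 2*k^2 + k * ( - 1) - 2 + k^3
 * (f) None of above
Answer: e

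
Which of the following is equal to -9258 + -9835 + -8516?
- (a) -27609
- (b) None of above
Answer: a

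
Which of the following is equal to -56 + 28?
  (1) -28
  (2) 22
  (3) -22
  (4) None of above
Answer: 1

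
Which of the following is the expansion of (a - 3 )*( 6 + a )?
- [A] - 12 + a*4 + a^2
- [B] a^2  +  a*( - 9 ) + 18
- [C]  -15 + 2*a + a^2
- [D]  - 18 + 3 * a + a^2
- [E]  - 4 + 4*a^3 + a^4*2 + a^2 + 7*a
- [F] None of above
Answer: D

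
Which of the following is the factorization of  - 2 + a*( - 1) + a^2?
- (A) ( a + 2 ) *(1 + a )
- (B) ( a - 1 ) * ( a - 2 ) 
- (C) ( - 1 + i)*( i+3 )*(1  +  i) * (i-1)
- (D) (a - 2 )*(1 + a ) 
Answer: D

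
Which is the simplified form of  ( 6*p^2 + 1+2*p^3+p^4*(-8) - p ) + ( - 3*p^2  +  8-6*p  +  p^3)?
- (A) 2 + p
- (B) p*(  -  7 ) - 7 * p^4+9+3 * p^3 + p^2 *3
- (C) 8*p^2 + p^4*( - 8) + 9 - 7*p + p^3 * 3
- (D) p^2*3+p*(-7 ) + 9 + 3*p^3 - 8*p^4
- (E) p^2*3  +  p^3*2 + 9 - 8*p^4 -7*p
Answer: D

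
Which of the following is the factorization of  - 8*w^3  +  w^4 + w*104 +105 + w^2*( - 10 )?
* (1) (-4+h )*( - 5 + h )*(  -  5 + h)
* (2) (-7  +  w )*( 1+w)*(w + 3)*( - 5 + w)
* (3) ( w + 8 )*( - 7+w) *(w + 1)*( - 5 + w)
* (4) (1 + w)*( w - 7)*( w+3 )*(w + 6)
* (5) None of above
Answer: 2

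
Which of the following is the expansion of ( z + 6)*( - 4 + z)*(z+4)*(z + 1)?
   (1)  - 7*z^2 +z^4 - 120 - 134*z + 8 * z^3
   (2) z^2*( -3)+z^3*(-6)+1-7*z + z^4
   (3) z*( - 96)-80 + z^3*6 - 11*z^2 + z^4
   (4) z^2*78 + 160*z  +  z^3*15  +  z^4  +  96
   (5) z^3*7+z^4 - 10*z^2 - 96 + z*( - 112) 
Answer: 5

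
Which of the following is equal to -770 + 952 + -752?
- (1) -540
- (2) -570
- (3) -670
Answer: 2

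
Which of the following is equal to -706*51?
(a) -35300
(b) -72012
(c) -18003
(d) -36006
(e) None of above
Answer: d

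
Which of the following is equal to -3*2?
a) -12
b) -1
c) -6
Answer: c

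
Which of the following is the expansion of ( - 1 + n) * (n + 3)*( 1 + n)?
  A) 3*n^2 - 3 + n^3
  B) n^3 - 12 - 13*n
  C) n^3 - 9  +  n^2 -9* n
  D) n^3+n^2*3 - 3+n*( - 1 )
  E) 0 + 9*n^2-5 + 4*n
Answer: D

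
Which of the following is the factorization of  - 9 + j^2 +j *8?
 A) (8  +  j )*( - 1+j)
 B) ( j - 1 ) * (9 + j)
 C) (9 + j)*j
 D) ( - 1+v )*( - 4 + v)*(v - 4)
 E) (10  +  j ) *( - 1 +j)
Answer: B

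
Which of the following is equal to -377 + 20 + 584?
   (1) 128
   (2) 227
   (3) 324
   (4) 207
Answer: 2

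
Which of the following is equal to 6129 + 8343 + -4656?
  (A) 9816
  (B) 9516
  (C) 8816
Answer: A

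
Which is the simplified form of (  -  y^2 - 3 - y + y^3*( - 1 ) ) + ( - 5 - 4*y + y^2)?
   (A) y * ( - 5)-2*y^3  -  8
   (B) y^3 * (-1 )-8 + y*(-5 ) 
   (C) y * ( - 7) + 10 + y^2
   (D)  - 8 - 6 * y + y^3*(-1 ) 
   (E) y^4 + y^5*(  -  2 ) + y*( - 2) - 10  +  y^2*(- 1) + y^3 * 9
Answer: B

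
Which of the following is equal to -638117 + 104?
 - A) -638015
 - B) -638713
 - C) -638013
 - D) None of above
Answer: C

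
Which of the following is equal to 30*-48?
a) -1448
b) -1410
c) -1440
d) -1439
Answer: c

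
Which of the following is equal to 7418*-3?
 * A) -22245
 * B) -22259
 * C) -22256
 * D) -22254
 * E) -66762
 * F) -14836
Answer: D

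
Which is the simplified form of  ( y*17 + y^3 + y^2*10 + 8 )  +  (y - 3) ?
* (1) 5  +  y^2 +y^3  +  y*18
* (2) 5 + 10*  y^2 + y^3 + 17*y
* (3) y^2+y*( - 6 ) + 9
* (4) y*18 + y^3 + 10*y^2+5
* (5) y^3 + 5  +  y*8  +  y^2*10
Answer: 4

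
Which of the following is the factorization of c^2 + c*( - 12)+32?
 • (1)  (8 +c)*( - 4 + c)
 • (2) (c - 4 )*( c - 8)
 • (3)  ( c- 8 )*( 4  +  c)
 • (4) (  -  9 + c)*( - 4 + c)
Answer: 2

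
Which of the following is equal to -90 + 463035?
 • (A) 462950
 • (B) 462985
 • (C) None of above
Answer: C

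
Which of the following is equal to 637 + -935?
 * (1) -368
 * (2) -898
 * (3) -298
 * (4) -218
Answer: 3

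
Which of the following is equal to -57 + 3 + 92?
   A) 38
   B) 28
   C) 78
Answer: A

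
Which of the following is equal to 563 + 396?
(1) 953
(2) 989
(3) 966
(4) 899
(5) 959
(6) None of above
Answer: 5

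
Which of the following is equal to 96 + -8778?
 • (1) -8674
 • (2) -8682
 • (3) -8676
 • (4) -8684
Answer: 2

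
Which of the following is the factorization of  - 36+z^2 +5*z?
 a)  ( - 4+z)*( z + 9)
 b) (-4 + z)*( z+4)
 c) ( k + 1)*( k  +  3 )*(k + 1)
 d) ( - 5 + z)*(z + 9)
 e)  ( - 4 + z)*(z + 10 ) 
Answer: a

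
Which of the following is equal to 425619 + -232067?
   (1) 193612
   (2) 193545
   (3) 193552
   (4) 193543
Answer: 3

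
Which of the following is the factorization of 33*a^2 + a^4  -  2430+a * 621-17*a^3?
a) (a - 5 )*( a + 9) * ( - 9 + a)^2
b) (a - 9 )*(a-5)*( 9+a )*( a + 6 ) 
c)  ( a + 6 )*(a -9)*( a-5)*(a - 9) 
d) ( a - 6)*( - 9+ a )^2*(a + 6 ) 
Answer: c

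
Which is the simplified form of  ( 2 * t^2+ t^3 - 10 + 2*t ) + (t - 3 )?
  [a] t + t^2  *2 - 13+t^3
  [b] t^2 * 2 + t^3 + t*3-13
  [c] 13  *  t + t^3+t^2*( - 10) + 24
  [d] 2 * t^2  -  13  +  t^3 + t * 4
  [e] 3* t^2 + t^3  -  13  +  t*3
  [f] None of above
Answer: b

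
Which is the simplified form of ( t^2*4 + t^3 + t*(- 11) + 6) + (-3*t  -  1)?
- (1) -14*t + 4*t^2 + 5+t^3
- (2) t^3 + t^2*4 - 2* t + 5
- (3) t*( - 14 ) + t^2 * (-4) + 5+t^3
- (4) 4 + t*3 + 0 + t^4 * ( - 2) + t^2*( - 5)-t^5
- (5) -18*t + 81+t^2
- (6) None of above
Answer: 1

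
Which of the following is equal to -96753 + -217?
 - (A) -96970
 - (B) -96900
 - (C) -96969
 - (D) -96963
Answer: A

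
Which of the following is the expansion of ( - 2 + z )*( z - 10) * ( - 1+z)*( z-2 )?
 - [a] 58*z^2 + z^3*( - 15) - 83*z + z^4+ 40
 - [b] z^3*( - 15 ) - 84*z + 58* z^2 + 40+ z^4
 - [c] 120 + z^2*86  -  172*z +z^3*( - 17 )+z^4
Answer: b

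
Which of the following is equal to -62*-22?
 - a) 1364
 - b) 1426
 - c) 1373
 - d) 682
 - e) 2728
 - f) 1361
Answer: a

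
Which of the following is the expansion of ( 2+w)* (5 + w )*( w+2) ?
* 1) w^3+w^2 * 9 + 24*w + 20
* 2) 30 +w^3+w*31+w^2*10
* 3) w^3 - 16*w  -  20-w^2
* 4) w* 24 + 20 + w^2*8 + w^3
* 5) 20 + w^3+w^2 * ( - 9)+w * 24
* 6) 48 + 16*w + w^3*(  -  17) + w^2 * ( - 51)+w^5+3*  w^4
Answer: 1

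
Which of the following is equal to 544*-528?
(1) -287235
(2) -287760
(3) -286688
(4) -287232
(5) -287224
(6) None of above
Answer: 4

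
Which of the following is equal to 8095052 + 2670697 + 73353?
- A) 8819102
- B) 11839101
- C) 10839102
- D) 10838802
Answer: C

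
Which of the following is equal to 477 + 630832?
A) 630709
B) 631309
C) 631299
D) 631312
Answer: B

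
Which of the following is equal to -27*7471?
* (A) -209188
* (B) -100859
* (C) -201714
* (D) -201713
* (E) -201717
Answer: E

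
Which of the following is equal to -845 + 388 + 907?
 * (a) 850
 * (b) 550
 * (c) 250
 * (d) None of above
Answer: d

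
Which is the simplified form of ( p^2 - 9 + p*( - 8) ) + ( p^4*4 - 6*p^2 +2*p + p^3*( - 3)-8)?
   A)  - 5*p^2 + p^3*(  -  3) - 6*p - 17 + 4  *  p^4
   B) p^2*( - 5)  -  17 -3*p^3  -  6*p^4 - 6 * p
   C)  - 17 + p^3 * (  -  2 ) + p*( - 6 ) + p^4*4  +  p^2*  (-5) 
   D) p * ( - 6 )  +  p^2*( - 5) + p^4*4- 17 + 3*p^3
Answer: A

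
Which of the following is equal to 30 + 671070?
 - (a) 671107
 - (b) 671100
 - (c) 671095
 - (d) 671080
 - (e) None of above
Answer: b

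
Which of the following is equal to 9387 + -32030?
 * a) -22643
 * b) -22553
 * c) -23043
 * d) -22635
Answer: a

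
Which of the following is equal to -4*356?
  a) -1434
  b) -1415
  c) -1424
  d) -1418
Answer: c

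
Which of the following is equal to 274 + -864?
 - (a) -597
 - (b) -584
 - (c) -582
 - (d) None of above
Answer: d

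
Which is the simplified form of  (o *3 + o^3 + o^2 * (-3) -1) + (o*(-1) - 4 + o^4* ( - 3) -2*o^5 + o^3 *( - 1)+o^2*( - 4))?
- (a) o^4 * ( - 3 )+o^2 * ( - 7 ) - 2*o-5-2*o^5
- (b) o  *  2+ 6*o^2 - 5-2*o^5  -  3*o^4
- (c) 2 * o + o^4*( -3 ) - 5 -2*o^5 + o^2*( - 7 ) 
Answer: c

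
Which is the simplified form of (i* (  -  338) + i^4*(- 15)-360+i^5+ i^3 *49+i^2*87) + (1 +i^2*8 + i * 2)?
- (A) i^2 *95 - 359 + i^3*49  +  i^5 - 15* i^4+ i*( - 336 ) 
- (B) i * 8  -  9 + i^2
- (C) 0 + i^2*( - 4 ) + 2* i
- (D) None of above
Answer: A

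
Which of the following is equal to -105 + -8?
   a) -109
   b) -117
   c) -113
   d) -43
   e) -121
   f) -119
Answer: c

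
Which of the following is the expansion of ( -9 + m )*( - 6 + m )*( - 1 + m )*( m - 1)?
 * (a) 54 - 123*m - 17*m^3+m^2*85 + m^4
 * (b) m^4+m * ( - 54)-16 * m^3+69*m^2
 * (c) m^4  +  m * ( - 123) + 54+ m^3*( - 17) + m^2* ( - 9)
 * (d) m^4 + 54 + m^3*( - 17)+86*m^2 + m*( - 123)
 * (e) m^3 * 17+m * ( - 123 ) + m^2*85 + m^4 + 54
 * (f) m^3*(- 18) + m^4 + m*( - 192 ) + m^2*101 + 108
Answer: a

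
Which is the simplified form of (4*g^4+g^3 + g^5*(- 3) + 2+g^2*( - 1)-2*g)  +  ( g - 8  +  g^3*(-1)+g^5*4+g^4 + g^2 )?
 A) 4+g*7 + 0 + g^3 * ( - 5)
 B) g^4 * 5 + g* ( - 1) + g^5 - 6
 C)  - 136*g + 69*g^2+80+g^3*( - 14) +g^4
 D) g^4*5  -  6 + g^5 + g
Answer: B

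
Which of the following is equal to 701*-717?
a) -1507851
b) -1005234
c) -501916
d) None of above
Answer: d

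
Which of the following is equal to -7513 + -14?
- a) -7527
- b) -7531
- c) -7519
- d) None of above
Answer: a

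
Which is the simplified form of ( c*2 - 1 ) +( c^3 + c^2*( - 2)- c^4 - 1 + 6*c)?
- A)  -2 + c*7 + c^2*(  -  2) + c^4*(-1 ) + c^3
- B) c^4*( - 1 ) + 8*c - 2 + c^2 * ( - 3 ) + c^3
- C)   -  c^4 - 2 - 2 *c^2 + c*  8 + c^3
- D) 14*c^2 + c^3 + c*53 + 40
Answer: C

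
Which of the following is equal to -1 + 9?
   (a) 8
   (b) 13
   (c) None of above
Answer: a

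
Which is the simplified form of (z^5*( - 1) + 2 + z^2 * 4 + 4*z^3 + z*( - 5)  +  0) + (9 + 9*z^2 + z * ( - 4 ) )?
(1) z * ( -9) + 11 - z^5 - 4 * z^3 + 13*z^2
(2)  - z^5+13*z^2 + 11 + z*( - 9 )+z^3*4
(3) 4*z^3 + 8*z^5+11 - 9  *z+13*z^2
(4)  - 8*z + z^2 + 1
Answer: 2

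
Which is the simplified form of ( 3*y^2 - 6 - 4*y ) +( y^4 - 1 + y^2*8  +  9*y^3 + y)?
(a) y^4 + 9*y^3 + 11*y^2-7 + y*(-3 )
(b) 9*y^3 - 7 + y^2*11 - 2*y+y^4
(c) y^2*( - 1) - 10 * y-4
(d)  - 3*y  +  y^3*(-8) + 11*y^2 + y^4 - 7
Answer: a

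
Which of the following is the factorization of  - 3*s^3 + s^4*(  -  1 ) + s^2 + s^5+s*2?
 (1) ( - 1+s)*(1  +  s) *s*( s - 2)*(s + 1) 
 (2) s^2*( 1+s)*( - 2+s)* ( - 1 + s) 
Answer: 1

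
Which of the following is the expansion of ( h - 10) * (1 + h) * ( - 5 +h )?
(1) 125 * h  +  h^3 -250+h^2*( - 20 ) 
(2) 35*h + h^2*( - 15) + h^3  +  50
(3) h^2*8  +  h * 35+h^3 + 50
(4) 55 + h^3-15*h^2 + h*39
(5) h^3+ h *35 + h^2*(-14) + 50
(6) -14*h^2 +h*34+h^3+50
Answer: 5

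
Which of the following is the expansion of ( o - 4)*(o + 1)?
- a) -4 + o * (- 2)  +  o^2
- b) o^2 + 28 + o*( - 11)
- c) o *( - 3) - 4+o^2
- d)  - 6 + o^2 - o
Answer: c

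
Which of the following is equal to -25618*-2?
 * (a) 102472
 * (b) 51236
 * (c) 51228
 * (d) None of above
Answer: b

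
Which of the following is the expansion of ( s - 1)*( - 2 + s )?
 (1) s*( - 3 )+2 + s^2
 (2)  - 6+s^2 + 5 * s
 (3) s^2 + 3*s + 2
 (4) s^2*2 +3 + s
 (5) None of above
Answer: 1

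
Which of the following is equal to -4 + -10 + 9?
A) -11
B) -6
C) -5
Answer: C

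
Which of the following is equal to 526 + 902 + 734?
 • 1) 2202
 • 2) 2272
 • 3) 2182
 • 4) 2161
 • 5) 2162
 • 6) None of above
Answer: 5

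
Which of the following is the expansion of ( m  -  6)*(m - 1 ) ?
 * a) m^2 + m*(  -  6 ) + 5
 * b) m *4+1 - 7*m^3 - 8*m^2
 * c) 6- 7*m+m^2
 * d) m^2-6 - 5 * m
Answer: c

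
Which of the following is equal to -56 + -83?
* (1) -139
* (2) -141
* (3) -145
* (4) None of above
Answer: 1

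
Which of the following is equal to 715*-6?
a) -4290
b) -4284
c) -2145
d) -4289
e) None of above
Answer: a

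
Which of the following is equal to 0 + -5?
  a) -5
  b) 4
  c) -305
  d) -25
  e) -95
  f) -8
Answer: a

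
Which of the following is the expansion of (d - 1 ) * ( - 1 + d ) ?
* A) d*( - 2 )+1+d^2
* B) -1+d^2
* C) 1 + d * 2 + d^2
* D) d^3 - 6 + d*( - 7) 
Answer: A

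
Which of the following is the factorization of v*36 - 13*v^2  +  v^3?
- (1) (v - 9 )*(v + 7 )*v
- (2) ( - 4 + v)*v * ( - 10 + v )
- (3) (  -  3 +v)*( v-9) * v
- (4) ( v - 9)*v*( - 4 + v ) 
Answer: 4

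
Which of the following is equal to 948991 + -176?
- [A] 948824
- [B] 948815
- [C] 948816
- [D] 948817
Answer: B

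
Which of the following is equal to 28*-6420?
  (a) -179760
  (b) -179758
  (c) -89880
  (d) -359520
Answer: a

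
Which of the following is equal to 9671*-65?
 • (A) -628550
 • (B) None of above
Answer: B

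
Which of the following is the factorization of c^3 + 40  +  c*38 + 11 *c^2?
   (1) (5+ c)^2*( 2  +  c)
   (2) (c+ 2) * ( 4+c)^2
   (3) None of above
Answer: 3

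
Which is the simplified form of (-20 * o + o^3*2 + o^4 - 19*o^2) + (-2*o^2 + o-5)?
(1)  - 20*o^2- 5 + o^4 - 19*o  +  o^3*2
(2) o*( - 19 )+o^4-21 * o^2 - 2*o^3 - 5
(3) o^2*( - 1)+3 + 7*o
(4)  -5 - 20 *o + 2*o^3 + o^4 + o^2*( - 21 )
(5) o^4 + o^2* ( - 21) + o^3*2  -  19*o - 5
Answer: 5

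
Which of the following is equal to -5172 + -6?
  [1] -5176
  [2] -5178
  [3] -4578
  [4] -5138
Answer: 2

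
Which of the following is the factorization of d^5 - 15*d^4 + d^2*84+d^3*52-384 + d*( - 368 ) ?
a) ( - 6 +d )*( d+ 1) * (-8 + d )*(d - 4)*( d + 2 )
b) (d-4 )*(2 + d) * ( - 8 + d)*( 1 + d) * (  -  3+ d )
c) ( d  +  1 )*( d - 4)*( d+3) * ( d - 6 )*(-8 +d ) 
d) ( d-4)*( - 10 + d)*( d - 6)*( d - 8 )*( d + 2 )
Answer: a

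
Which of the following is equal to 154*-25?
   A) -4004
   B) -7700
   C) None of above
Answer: C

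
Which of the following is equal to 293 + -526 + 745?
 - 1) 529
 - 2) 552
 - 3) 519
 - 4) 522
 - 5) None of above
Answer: 5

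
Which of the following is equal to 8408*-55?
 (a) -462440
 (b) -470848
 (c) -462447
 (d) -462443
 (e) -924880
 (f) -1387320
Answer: a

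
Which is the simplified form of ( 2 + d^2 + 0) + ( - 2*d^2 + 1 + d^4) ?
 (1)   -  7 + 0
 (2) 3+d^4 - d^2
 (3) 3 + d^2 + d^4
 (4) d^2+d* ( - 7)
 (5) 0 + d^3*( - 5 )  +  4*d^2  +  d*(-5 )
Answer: 2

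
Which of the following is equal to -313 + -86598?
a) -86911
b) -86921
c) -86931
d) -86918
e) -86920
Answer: a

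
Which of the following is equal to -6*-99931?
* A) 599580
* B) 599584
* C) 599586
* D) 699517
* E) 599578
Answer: C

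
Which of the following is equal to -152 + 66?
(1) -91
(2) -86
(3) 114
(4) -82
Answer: 2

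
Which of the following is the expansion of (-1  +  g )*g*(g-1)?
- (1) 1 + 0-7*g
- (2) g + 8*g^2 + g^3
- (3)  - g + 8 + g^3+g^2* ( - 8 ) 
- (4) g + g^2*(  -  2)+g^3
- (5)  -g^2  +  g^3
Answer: 4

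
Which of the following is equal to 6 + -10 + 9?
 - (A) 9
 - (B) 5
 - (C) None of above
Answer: B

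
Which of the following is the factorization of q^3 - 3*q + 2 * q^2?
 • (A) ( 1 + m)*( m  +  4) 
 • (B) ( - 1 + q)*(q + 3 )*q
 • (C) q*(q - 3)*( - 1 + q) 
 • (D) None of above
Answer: B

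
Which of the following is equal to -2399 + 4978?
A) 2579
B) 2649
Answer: A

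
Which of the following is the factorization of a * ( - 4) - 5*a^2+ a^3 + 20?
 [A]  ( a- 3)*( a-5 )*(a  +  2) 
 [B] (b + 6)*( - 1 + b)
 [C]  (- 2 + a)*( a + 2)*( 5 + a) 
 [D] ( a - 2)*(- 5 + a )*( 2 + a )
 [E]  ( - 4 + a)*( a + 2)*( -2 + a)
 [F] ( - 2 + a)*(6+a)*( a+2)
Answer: D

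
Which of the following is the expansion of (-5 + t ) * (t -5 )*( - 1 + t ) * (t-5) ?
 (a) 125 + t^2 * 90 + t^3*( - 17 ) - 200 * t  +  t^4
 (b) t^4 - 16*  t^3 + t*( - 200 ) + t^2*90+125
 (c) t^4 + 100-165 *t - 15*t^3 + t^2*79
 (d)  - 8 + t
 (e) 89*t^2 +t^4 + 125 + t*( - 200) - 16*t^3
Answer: b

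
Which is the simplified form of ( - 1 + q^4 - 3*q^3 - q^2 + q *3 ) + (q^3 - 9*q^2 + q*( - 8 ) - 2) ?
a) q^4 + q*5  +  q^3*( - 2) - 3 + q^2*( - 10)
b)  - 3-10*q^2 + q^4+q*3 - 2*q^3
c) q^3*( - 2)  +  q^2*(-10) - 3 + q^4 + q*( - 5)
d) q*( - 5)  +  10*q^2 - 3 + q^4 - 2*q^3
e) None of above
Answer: c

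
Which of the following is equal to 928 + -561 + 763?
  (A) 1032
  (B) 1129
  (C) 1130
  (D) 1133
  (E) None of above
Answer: C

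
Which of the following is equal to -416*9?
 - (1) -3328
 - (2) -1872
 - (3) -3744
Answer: 3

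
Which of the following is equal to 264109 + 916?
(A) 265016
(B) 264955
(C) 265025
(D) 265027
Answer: C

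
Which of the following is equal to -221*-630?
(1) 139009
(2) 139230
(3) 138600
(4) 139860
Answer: 2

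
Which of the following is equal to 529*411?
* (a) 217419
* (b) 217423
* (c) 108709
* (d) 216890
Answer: a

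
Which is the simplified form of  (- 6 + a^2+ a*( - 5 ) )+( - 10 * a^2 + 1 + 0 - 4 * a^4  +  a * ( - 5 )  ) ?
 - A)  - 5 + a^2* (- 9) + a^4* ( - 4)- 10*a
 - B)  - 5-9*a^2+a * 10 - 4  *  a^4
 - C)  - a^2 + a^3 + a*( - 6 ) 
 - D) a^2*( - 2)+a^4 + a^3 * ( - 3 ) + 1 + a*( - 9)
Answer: A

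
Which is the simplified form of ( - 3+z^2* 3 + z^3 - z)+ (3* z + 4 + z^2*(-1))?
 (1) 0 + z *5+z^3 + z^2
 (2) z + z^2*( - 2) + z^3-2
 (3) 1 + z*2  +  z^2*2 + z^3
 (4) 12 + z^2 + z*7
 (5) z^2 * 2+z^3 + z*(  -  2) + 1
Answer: 3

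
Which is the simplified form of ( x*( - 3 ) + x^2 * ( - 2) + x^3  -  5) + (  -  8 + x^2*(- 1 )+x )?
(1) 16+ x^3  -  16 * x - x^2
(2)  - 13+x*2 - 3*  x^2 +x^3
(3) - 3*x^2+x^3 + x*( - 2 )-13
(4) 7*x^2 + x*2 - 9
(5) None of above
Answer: 3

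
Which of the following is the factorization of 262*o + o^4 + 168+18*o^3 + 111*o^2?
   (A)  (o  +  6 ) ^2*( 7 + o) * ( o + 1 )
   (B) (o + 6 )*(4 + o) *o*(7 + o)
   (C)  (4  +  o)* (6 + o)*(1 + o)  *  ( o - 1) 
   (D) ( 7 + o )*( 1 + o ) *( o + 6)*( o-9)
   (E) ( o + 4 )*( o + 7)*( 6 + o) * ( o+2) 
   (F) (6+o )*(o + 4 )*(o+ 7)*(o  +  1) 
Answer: F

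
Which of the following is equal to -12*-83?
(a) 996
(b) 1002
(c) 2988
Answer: a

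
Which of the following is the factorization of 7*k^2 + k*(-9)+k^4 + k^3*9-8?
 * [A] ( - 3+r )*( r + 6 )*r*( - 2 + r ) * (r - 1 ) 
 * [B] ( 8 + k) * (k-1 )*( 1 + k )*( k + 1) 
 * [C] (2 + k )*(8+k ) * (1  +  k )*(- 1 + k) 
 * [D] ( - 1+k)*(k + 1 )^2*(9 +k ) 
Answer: B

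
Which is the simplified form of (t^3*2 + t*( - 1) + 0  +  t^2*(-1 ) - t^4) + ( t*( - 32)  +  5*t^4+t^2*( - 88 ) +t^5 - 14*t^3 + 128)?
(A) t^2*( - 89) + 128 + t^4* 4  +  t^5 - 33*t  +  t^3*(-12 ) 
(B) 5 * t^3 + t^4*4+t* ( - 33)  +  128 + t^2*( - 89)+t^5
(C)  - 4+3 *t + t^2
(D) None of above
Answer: A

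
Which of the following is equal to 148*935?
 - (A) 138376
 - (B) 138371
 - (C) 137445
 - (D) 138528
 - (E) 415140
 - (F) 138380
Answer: F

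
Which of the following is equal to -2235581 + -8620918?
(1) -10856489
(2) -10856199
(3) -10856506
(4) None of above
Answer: 4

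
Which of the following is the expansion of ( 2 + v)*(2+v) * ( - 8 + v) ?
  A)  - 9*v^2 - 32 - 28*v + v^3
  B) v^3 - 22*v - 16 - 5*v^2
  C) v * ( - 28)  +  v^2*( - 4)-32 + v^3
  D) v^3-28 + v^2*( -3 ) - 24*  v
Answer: C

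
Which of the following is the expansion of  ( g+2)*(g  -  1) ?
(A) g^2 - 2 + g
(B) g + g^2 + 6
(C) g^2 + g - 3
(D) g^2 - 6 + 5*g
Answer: A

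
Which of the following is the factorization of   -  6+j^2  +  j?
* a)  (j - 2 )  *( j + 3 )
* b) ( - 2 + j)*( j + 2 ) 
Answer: a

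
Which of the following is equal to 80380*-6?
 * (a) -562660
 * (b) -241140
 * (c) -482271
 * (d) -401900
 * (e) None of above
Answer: e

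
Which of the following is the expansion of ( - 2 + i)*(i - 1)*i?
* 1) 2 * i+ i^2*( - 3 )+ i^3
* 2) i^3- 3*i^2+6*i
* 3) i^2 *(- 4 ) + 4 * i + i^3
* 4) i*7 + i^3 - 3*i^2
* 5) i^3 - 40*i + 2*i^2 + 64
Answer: 1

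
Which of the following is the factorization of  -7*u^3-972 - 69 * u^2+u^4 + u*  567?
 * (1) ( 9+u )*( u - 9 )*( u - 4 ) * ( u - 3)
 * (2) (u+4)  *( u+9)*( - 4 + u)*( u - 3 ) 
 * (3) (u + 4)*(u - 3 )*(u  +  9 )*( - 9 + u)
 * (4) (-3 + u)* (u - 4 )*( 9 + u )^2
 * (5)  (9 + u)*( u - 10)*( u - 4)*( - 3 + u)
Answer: 1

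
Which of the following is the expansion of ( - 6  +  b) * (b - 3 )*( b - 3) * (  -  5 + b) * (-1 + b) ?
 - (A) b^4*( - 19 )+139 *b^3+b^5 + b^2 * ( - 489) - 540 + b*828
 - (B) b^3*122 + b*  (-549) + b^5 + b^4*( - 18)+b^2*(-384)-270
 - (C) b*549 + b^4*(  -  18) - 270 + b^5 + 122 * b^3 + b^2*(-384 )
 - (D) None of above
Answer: C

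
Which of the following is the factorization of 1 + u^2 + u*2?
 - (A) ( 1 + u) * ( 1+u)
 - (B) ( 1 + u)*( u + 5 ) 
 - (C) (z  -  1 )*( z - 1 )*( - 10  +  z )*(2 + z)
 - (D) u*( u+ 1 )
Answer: A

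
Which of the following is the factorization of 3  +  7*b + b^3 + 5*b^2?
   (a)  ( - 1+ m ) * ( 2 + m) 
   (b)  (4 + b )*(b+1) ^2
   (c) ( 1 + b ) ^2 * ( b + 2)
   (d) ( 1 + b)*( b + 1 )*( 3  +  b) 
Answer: d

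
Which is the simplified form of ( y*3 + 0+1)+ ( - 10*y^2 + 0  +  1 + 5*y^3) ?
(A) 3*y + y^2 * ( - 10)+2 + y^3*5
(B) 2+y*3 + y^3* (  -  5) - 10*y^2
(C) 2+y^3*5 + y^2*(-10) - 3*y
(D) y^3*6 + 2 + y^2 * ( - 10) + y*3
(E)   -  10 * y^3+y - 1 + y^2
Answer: A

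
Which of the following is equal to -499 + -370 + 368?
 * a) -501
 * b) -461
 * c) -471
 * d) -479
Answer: a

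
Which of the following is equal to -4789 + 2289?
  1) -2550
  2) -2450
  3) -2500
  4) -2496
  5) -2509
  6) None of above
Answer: 3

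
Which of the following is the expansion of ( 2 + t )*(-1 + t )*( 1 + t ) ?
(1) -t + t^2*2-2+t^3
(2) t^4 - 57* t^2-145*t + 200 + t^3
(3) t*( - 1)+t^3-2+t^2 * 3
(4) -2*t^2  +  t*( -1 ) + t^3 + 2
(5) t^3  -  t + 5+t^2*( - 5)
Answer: 1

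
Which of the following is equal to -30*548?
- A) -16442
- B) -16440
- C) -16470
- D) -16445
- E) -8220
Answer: B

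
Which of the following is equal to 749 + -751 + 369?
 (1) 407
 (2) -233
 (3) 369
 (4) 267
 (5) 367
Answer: 5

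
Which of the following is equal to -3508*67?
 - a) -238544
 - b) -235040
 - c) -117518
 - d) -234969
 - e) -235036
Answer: e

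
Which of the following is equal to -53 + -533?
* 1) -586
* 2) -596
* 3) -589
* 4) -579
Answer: 1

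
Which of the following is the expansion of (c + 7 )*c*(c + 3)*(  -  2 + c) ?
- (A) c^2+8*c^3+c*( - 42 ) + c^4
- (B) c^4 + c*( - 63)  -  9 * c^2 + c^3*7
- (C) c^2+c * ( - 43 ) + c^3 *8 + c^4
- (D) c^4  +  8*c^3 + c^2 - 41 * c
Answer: A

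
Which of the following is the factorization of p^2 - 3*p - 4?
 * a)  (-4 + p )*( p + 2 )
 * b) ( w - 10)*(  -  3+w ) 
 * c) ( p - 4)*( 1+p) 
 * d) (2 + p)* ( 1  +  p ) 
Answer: c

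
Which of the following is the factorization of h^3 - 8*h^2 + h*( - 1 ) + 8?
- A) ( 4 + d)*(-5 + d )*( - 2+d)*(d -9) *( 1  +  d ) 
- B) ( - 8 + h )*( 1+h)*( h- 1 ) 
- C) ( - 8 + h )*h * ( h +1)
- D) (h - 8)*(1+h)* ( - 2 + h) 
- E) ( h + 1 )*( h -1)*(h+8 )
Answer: B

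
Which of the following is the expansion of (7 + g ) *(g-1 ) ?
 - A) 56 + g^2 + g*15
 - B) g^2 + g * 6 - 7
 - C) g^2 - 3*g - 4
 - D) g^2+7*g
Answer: B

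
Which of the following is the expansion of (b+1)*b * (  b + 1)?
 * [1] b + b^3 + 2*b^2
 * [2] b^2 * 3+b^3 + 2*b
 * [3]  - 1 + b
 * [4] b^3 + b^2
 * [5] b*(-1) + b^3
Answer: 1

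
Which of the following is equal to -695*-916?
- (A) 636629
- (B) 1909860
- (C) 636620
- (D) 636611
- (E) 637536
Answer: C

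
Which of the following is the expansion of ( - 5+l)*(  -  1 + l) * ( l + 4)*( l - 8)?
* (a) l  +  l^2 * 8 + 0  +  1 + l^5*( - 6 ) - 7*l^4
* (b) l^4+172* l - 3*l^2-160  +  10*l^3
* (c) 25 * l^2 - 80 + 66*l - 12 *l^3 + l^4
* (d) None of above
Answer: d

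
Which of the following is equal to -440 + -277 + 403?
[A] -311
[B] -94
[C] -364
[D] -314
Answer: D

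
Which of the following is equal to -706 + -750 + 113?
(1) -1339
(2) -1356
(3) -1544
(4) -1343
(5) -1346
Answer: 4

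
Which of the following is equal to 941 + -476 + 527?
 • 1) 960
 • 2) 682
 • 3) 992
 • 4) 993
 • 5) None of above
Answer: 3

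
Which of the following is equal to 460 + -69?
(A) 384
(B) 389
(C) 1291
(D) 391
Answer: D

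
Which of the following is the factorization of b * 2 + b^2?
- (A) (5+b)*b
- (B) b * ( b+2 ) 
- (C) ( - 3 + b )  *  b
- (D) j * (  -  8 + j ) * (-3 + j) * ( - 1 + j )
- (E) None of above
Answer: B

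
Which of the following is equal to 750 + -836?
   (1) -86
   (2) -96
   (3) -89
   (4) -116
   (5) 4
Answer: 1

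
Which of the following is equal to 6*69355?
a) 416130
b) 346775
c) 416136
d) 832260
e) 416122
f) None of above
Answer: a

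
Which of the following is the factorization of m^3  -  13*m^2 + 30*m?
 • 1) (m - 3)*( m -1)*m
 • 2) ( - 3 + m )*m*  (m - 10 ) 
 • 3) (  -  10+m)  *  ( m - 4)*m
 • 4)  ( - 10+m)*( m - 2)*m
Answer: 2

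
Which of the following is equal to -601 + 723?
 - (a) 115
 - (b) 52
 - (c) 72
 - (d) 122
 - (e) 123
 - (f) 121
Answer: d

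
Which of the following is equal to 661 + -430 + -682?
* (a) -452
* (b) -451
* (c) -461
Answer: b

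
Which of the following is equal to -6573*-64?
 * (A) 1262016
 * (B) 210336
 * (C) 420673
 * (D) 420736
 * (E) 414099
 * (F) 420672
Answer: F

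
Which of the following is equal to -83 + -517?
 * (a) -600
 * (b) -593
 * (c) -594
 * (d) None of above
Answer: a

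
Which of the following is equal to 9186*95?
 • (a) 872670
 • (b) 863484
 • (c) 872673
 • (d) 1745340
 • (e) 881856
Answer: a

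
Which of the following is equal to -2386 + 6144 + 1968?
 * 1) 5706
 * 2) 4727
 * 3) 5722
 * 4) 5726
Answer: 4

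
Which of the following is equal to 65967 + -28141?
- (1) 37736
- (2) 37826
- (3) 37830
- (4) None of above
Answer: 2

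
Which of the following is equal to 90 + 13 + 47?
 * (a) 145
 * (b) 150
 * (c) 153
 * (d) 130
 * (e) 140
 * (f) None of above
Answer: b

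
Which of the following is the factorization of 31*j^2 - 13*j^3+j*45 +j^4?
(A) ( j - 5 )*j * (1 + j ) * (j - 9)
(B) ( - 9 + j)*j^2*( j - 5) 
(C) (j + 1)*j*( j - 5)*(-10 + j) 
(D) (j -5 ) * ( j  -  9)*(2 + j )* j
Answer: A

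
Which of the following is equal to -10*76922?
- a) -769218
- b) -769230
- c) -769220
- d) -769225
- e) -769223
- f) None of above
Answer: c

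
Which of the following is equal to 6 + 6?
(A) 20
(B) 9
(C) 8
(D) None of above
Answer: D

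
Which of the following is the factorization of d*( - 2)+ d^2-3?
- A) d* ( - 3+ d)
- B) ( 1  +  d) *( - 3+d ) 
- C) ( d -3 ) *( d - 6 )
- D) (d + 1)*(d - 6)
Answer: B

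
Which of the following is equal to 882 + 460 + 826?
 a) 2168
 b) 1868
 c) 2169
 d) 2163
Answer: a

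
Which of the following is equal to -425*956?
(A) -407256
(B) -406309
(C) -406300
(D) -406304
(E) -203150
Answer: C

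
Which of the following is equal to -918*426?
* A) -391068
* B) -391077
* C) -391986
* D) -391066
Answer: A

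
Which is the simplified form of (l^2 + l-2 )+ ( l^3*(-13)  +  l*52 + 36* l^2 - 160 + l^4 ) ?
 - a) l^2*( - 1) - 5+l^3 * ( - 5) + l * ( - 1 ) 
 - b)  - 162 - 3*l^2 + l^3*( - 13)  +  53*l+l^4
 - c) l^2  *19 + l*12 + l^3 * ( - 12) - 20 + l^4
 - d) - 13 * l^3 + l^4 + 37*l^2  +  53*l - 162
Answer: d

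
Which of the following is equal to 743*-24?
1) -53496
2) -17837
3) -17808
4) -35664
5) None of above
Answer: 5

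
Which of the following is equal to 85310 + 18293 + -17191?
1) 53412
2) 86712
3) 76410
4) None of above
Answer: 4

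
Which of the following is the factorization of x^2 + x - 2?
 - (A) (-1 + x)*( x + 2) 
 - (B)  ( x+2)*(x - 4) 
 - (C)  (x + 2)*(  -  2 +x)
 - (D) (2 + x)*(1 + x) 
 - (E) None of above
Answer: A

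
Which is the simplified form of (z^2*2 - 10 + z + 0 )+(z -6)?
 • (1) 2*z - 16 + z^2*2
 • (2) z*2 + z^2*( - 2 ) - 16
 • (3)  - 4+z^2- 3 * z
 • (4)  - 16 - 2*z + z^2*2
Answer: 1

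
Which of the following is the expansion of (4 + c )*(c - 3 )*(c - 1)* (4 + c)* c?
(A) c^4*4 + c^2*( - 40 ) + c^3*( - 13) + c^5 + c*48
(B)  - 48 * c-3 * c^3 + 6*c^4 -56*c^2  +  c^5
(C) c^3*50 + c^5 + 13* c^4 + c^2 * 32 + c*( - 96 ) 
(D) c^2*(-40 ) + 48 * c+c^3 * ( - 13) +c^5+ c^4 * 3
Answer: A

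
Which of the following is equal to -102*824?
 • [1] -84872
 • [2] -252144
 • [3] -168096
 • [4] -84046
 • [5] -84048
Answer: 5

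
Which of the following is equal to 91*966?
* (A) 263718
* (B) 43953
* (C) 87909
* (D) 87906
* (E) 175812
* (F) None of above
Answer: D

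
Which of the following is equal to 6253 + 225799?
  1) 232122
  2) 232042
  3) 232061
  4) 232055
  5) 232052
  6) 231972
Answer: 5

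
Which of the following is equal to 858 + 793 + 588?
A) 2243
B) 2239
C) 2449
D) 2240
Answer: B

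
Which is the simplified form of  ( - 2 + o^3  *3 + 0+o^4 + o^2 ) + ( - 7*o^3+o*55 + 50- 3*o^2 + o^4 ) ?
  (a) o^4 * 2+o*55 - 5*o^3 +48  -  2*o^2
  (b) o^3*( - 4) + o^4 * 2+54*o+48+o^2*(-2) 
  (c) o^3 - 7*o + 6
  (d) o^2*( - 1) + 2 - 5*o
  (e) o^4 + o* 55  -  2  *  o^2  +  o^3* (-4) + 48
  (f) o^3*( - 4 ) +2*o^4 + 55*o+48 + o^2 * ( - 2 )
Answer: f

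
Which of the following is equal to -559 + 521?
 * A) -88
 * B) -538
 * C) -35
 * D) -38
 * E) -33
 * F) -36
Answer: D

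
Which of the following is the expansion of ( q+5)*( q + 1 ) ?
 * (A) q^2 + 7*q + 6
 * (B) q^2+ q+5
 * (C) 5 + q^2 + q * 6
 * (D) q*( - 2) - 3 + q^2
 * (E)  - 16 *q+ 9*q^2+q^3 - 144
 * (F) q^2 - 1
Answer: C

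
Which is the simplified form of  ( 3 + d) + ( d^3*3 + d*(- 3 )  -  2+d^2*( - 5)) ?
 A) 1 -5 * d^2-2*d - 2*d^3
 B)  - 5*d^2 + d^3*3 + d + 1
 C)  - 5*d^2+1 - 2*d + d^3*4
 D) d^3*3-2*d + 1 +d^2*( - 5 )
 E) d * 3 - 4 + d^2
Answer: D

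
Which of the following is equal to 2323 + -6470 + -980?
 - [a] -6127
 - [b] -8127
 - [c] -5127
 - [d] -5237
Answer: c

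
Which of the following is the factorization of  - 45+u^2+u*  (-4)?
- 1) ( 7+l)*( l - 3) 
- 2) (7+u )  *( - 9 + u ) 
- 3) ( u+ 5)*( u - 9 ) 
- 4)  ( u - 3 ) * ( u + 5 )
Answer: 3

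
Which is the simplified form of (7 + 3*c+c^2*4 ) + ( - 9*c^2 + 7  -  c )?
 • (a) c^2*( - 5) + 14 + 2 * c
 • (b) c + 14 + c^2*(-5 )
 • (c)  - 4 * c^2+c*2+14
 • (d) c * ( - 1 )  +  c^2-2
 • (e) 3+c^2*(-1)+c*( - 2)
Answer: a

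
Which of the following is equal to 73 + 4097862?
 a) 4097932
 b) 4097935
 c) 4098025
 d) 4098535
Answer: b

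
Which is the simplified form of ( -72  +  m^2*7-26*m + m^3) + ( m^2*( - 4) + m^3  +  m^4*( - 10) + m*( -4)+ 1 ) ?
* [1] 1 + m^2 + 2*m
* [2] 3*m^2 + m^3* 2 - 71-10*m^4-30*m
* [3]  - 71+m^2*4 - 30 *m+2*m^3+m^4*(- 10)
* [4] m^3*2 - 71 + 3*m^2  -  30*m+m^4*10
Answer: 2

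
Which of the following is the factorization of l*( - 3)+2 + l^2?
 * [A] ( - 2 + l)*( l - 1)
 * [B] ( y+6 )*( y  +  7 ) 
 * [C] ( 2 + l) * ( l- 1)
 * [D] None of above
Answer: A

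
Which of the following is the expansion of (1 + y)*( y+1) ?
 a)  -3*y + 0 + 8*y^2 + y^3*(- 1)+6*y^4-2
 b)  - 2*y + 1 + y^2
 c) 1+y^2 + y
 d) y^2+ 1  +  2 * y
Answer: d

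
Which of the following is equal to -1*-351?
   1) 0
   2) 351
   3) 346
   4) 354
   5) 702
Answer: 2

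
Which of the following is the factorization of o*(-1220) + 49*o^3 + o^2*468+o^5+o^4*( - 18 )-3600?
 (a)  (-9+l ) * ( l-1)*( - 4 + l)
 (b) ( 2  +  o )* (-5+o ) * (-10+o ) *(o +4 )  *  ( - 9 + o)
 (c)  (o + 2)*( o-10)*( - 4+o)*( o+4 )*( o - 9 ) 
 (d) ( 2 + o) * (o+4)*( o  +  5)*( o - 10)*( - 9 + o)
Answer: b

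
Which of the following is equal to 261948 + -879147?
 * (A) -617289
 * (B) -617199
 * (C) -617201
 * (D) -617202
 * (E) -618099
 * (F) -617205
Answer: B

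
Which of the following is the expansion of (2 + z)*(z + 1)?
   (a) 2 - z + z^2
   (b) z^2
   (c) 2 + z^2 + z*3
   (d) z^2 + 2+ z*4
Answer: c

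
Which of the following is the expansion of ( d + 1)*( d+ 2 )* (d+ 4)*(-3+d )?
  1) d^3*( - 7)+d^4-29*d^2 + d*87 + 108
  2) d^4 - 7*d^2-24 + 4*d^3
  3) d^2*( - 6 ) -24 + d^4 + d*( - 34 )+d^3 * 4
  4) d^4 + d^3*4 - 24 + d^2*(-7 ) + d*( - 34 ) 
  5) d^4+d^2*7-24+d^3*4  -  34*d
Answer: 4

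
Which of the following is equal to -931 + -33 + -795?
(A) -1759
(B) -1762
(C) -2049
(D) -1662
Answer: A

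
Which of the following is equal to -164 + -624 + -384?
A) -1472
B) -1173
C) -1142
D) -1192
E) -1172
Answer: E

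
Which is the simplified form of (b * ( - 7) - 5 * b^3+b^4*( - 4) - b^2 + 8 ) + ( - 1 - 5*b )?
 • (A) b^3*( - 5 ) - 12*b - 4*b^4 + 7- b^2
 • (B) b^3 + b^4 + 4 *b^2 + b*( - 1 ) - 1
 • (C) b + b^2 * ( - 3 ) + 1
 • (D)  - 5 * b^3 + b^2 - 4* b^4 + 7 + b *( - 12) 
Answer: A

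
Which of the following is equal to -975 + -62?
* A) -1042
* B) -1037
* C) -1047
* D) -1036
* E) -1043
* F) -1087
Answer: B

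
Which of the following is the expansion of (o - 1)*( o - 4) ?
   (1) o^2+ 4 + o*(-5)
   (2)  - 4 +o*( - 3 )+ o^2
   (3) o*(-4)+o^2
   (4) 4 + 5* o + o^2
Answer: 1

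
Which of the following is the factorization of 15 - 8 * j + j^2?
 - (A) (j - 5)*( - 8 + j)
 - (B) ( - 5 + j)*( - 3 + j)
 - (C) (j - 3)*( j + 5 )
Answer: B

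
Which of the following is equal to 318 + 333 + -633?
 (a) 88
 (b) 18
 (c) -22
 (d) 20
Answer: b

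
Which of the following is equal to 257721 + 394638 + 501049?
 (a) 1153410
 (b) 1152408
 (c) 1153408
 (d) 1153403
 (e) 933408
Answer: c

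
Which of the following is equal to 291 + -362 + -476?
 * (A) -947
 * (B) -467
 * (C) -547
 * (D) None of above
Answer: C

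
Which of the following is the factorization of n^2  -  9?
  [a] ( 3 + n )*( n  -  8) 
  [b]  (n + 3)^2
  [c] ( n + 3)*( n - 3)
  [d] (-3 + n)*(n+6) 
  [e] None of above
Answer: c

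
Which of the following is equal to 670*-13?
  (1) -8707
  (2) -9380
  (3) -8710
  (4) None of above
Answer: 3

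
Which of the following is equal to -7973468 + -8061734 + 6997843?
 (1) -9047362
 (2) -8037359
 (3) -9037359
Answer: 3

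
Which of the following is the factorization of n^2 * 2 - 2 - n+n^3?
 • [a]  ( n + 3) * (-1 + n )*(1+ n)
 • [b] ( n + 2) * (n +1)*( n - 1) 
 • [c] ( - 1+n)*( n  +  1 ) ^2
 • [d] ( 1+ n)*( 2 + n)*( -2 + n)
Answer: b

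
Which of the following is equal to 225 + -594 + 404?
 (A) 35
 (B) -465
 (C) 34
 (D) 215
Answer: A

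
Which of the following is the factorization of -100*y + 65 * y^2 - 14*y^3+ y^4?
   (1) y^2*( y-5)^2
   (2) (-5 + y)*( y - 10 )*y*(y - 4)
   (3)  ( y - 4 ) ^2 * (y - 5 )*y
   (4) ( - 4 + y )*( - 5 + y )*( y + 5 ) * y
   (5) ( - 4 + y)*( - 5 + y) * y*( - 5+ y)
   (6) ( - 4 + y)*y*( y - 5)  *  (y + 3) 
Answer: 5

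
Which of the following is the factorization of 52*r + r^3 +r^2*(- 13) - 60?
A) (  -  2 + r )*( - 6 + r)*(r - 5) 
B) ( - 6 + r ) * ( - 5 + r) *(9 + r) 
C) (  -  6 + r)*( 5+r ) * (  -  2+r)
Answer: A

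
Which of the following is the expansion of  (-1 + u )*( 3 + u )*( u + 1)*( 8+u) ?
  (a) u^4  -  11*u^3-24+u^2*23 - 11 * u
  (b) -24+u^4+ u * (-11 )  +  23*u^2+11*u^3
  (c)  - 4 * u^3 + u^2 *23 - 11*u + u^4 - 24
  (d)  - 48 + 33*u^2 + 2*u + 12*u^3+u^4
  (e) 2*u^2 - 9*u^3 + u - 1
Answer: b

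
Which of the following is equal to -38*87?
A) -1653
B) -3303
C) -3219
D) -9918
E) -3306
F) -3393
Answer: E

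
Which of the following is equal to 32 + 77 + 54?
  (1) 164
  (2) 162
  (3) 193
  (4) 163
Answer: 4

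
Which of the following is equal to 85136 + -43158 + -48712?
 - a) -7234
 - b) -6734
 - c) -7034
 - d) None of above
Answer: b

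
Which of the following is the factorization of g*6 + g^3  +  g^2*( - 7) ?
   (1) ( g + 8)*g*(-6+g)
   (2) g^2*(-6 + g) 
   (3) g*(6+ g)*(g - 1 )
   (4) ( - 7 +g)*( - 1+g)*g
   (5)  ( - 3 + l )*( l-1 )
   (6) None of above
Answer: 6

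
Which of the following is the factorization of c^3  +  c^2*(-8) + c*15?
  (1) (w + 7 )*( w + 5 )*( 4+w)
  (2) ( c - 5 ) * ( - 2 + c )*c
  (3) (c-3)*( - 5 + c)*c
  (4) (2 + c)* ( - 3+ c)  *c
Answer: 3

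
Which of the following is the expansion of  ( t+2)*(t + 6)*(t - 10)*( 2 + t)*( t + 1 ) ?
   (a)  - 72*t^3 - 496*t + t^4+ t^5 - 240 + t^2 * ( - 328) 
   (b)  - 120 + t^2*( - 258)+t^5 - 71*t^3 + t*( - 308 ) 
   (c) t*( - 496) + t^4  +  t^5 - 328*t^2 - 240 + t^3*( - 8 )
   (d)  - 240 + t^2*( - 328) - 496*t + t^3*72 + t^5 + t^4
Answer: a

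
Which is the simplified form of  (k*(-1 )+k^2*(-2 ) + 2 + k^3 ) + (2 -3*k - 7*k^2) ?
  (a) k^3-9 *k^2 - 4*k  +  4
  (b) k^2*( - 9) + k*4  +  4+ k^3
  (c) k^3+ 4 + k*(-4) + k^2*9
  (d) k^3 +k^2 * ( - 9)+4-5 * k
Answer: a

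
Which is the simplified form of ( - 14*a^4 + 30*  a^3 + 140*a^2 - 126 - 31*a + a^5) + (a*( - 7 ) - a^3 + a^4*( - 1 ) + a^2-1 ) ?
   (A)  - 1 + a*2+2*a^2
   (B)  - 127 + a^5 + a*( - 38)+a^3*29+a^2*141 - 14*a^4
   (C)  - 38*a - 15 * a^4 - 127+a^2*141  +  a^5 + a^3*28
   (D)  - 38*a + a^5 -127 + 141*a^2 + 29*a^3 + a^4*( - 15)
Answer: D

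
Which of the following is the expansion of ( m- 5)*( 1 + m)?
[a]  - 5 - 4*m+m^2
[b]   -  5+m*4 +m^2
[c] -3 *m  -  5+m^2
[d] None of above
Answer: a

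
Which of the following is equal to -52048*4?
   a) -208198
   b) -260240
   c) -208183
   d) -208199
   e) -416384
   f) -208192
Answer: f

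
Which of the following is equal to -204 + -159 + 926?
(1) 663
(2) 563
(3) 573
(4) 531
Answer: 2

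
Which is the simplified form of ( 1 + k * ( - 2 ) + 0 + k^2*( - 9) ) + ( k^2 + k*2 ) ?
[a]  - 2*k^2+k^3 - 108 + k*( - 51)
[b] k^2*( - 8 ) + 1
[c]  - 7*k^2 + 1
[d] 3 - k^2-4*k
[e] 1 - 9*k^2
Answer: b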